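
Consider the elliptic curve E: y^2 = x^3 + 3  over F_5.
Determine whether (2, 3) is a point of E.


Check whether y^2 = x^3 + 0 x + 3 (mod 5) for (x, y) = (2, 3).
LHS: y^2 = 3^2 mod 5 = 4
RHS: x^3 + 0 x + 3 = 2^3 + 0*2 + 3 mod 5 = 1
LHS != RHS

No, not on the curve


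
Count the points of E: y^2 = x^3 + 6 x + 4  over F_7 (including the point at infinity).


For each x in F_7, count y with y^2 = x^3 + 6 x + 4 mod 7:
  x = 0: RHS = 4, y in [2, 5]  -> 2 point(s)
  x = 1: RHS = 4, y in [2, 5]  -> 2 point(s)
  x = 3: RHS = 0, y in [0]  -> 1 point(s)
  x = 4: RHS = 1, y in [1, 6]  -> 2 point(s)
  x = 6: RHS = 4, y in [2, 5]  -> 2 point(s)
Affine points: 9. Add the point at infinity: total = 10.

#E(F_7) = 10


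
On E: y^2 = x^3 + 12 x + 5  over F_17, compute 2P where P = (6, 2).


Doubling: s = (3 x1^2 + a) / (2 y1)
s = (3*6^2 + 12) / (2*2) mod 17 = 13
x3 = s^2 - 2 x1 mod 17 = 13^2 - 2*6 = 4
y3 = s (x1 - x3) - y1 mod 17 = 13 * (6 - 4) - 2 = 7

2P = (4, 7)


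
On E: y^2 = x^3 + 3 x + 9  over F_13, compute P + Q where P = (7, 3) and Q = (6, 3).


P != Q, so use the chord formula.
s = (y2 - y1) / (x2 - x1) = (0) / (12) mod 13 = 0
x3 = s^2 - x1 - x2 mod 13 = 0^2 - 7 - 6 = 0
y3 = s (x1 - x3) - y1 mod 13 = 0 * (7 - 0) - 3 = 10

P + Q = (0, 10)


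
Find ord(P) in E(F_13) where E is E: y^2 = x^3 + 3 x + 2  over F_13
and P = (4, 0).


Compute successive multiples of P until we hit O:
  1P = (4, 0)
  2P = O

ord(P) = 2


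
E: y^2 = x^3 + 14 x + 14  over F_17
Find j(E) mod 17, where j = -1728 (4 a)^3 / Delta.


Delta = -16(4 a^3 + 27 b^2) mod 17 = 16
-1728 * (4 a)^3 = -1728 * (4*14)^3 mod 17 = 2
j = 2 * 16^(-1) mod 17 = 15

j = 15 (mod 17)


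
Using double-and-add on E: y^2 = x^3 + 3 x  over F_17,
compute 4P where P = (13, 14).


k = 4 = 100_2 (binary, LSB first: 001)
Double-and-add from P = (13, 14):
  bit 0 = 0: acc unchanged = O
  bit 1 = 0: acc unchanged = O
  bit 2 = 1: acc = O + (16, 9) = (16, 9)

4P = (16, 9)


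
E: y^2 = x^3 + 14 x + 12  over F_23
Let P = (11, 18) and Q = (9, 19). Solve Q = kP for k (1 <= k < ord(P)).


Enumerate multiples of P until we hit Q = (9, 19):
  1P = (11, 18)
  2P = (14, 10)
  3P = (0, 14)
  4P = (7, 19)
  5P = (18, 1)
  6P = (6, 6)
  7P = (9, 19)
Match found at i = 7.

k = 7


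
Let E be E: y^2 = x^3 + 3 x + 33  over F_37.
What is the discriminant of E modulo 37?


4 a^3 + 27 b^2 = 4*3^3 + 27*33^2 = 108 + 29403 = 29511
Delta = -16 * (29511) = -472176
Delta mod 37 = 18

Delta = 18 (mod 37)


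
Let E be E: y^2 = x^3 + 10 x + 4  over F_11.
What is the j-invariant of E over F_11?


Delta = -16(4 a^3 + 27 b^2) mod 11 = 5
-1728 * (4 a)^3 = -1728 * (4*10)^3 mod 11 = 9
j = 9 * 5^(-1) mod 11 = 4

j = 4 (mod 11)


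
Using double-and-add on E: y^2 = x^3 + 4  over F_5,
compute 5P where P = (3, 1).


k = 5 = 101_2 (binary, LSB first: 101)
Double-and-add from P = (3, 1):
  bit 0 = 1: acc = O + (3, 1) = (3, 1)
  bit 1 = 0: acc unchanged = (3, 1)
  bit 2 = 1: acc = (3, 1) + (0, 3) = (3, 4)

5P = (3, 4)


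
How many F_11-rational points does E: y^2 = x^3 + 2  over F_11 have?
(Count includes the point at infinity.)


For each x in F_11, count y with y^2 = x^3 + 0 x + 2 mod 11:
  x = 1: RHS = 3, y in [5, 6]  -> 2 point(s)
  x = 4: RHS = 0, y in [0]  -> 1 point(s)
  x = 6: RHS = 9, y in [3, 8]  -> 2 point(s)
  x = 7: RHS = 4, y in [2, 9]  -> 2 point(s)
  x = 9: RHS = 5, y in [4, 7]  -> 2 point(s)
  x = 10: RHS = 1, y in [1, 10]  -> 2 point(s)
Affine points: 11. Add the point at infinity: total = 12.

#E(F_11) = 12


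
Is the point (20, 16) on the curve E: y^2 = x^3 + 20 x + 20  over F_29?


Check whether y^2 = x^3 + 20 x + 20 (mod 29) for (x, y) = (20, 16).
LHS: y^2 = 16^2 mod 29 = 24
RHS: x^3 + 20 x + 20 = 20^3 + 20*20 + 20 mod 29 = 10
LHS != RHS

No, not on the curve


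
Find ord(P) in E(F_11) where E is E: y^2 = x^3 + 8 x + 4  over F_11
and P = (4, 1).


Compute successive multiples of P until we hit O:
  1P = (4, 1)
  2P = (6, 9)
  3P = (6, 2)
  4P = (4, 10)
  5P = O

ord(P) = 5


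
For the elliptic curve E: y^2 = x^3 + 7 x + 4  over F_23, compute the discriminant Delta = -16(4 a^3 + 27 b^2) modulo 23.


4 a^3 + 27 b^2 = 4*7^3 + 27*4^2 = 1372 + 432 = 1804
Delta = -16 * (1804) = -28864
Delta mod 23 = 1

Delta = 1 (mod 23)


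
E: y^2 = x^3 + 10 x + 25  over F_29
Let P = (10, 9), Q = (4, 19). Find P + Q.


P != Q, so use the chord formula.
s = (y2 - y1) / (x2 - x1) = (10) / (23) mod 29 = 8
x3 = s^2 - x1 - x2 mod 29 = 8^2 - 10 - 4 = 21
y3 = s (x1 - x3) - y1 mod 29 = 8 * (10 - 21) - 9 = 19

P + Q = (21, 19)


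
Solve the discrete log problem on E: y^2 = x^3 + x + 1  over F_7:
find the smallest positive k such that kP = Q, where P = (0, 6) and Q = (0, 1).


Enumerate multiples of P until we hit Q = (0, 1):
  1P = (0, 6)
  2P = (2, 2)
  3P = (2, 5)
  4P = (0, 1)
Match found at i = 4.

k = 4


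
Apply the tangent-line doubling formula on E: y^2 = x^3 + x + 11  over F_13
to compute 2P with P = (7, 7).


Doubling: s = (3 x1^2 + a) / (2 y1)
s = (3*7^2 + 1) / (2*7) mod 13 = 5
x3 = s^2 - 2 x1 mod 13 = 5^2 - 2*7 = 11
y3 = s (x1 - x3) - y1 mod 13 = 5 * (7 - 11) - 7 = 12

2P = (11, 12)


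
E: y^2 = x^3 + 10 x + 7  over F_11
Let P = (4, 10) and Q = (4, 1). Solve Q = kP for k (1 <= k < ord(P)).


Enumerate multiples of P until we hit Q = (4, 1):
  1P = (4, 10)
  2P = (8, 7)
  3P = (3, 3)
  4P = (9, 10)
  5P = (9, 1)
  6P = (3, 8)
  7P = (8, 4)
  8P = (4, 1)
Match found at i = 8.

k = 8


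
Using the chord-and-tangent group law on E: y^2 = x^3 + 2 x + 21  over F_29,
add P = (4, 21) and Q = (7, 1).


P != Q, so use the chord formula.
s = (y2 - y1) / (x2 - x1) = (9) / (3) mod 29 = 3
x3 = s^2 - x1 - x2 mod 29 = 3^2 - 4 - 7 = 27
y3 = s (x1 - x3) - y1 mod 29 = 3 * (4 - 27) - 21 = 26

P + Q = (27, 26)


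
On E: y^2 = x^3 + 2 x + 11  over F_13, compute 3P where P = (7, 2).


k = 3 = 11_2 (binary, LSB first: 11)
Double-and-add from P = (7, 2):
  bit 0 = 1: acc = O + (7, 2) = (7, 2)
  bit 1 = 1: acc = (7, 2) + (11, 5) = (11, 8)

3P = (11, 8)


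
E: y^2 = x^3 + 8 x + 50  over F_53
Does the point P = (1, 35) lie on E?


Check whether y^2 = x^3 + 8 x + 50 (mod 53) for (x, y) = (1, 35).
LHS: y^2 = 35^2 mod 53 = 6
RHS: x^3 + 8 x + 50 = 1^3 + 8*1 + 50 mod 53 = 6
LHS = RHS

Yes, on the curve


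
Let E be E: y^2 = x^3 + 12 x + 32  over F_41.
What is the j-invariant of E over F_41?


Delta = -16(4 a^3 + 27 b^2) mod 41 = 7
-1728 * (4 a)^3 = -1728 * (4*12)^3 mod 41 = 33
j = 33 * 7^(-1) mod 41 = 34

j = 34 (mod 41)


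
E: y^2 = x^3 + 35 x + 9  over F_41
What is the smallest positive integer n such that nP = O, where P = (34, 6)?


Compute successive multiples of P until we hit O:
  1P = (34, 6)
  2P = (6, 36)
  3P = (17, 8)
  4P = (33, 18)
  5P = (36, 18)
  6P = (7, 33)
  7P = (1, 2)
  8P = (37, 16)
  ... (continuing to 22P)
  22P = O

ord(P) = 22


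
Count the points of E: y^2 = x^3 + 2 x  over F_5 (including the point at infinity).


For each x in F_5, count y with y^2 = x^3 + 2 x + 0 mod 5:
  x = 0: RHS = 0, y in [0]  -> 1 point(s)
Affine points: 1. Add the point at infinity: total = 2.

#E(F_5) = 2


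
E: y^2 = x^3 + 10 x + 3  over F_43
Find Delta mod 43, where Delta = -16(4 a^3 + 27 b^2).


4 a^3 + 27 b^2 = 4*10^3 + 27*3^2 = 4000 + 243 = 4243
Delta = -16 * (4243) = -67888
Delta mod 43 = 9

Delta = 9 (mod 43)


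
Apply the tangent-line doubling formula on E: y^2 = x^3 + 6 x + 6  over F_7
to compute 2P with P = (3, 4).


Doubling: s = (3 x1^2 + a) / (2 y1)
s = (3*3^2 + 6) / (2*4) mod 7 = 5
x3 = s^2 - 2 x1 mod 7 = 5^2 - 2*3 = 5
y3 = s (x1 - x3) - y1 mod 7 = 5 * (3 - 5) - 4 = 0

2P = (5, 0)


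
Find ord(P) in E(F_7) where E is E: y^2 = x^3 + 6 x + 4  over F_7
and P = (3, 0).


Compute successive multiples of P until we hit O:
  1P = (3, 0)
  2P = O

ord(P) = 2


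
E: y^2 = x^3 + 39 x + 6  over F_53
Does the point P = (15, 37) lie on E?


Check whether y^2 = x^3 + 39 x + 6 (mod 53) for (x, y) = (15, 37).
LHS: y^2 = 37^2 mod 53 = 44
RHS: x^3 + 39 x + 6 = 15^3 + 39*15 + 6 mod 53 = 44
LHS = RHS

Yes, on the curve


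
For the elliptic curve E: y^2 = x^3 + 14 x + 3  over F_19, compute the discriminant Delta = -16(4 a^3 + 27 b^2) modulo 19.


4 a^3 + 27 b^2 = 4*14^3 + 27*3^2 = 10976 + 243 = 11219
Delta = -16 * (11219) = -179504
Delta mod 19 = 8

Delta = 8 (mod 19)


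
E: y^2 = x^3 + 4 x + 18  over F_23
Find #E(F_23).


For each x in F_23, count y with y^2 = x^3 + 4 x + 18 mod 23:
  x = 0: RHS = 18, y in [8, 15]  -> 2 point(s)
  x = 1: RHS = 0, y in [0]  -> 1 point(s)
  x = 4: RHS = 6, y in [11, 12]  -> 2 point(s)
  x = 5: RHS = 2, y in [5, 18]  -> 2 point(s)
  x = 9: RHS = 1, y in [1, 22]  -> 2 point(s)
  x = 10: RHS = 0, y in [0]  -> 1 point(s)
  x = 11: RHS = 13, y in [6, 17]  -> 2 point(s)
  x = 12: RHS = 0, y in [0]  -> 1 point(s)
  x = 13: RHS = 13, y in [6, 17]  -> 2 point(s)
  x = 14: RHS = 12, y in [9, 14]  -> 2 point(s)
  x = 15: RHS = 3, y in [7, 16]  -> 2 point(s)
  x = 17: RHS = 8, y in [10, 13]  -> 2 point(s)
  x = 20: RHS = 2, y in [5, 18]  -> 2 point(s)
  x = 21: RHS = 2, y in [5, 18]  -> 2 point(s)
  x = 22: RHS = 13, y in [6, 17]  -> 2 point(s)
Affine points: 27. Add the point at infinity: total = 28.

#E(F_23) = 28


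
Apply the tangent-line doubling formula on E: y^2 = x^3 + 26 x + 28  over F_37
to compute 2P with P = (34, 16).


Doubling: s = (3 x1^2 + a) / (2 y1)
s = (3*34^2 + 26) / (2*16) mod 37 = 19
x3 = s^2 - 2 x1 mod 37 = 19^2 - 2*34 = 34
y3 = s (x1 - x3) - y1 mod 37 = 19 * (34 - 34) - 16 = 21

2P = (34, 21)


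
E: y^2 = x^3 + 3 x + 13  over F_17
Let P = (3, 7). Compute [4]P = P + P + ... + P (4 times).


k = 4 = 100_2 (binary, LSB first: 001)
Double-and-add from P = (3, 7):
  bit 0 = 0: acc unchanged = O
  bit 1 = 0: acc unchanged = O
  bit 2 = 1: acc = O + (3, 10) = (3, 10)

4P = (3, 10)


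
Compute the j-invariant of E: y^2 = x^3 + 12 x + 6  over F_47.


Delta = -16(4 a^3 + 27 b^2) mod 47 = 4
-1728 * (4 a)^3 = -1728 * (4*12)^3 mod 47 = 11
j = 11 * 4^(-1) mod 47 = 38

j = 38 (mod 47)


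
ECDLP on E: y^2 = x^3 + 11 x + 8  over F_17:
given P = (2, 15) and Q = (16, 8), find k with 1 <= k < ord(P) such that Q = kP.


Enumerate multiples of P until we hit Q = (16, 8):
  1P = (2, 15)
  2P = (11, 7)
  3P = (5, 16)
  4P = (12, 10)
  5P = (16, 9)
  6P = (3, 0)
  7P = (16, 8)
Match found at i = 7.

k = 7


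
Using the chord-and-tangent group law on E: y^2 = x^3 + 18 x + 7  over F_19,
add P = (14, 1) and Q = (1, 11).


P != Q, so use the chord formula.
s = (y2 - y1) / (x2 - x1) = (10) / (6) mod 19 = 8
x3 = s^2 - x1 - x2 mod 19 = 8^2 - 14 - 1 = 11
y3 = s (x1 - x3) - y1 mod 19 = 8 * (14 - 11) - 1 = 4

P + Q = (11, 4)


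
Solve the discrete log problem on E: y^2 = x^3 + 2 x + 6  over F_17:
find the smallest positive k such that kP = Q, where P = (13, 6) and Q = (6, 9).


Enumerate multiples of P until we hit Q = (6, 9):
  1P = (13, 6)
  2P = (6, 9)
Match found at i = 2.

k = 2


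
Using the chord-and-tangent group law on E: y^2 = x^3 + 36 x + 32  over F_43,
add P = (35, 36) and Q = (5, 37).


P != Q, so use the chord formula.
s = (y2 - y1) / (x2 - x1) = (1) / (13) mod 43 = 10
x3 = s^2 - x1 - x2 mod 43 = 10^2 - 35 - 5 = 17
y3 = s (x1 - x3) - y1 mod 43 = 10 * (35 - 17) - 36 = 15

P + Q = (17, 15)


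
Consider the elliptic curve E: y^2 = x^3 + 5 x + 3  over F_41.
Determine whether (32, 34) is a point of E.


Check whether y^2 = x^3 + 5 x + 3 (mod 41) for (x, y) = (32, 34).
LHS: y^2 = 34^2 mod 41 = 8
RHS: x^3 + 5 x + 3 = 32^3 + 5*32 + 3 mod 41 = 8
LHS = RHS

Yes, on the curve


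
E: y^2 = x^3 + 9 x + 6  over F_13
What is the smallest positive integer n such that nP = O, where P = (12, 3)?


Compute successive multiples of P until we hit O:
  1P = (12, 3)
  2P = (6, 9)
  3P = (9, 7)
  4P = (1, 4)
  5P = (10, 11)
  6P = (7, 3)
  7P = (7, 10)
  8P = (10, 2)
  ... (continuing to 13P)
  13P = O

ord(P) = 13


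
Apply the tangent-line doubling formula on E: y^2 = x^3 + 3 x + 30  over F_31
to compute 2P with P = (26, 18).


Doubling: s = (3 x1^2 + a) / (2 y1)
s = (3*26^2 + 3) / (2*18) mod 31 = 28
x3 = s^2 - 2 x1 mod 31 = 28^2 - 2*26 = 19
y3 = s (x1 - x3) - y1 mod 31 = 28 * (26 - 19) - 18 = 23

2P = (19, 23)


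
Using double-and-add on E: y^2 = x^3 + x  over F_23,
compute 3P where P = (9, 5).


k = 3 = 11_2 (binary, LSB first: 11)
Double-and-add from P = (9, 5):
  bit 0 = 1: acc = O + (9, 5) = (9, 5)
  bit 1 = 1: acc = (9, 5) + (18, 10) = (0, 0)

3P = (0, 0)


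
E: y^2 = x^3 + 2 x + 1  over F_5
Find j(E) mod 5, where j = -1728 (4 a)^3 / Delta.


Delta = -16(4 a^3 + 27 b^2) mod 5 = 1
-1728 * (4 a)^3 = -1728 * (4*2)^3 mod 5 = 4
j = 4 * 1^(-1) mod 5 = 4

j = 4 (mod 5)


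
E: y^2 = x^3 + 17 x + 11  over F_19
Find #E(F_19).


For each x in F_19, count y with y^2 = x^3 + 17 x + 11 mod 19:
  x = 0: RHS = 11, y in [7, 12]  -> 2 point(s)
  x = 6: RHS = 6, y in [5, 14]  -> 2 point(s)
  x = 7: RHS = 17, y in [6, 13]  -> 2 point(s)
  x = 9: RHS = 0, y in [0]  -> 1 point(s)
  x = 11: RHS = 9, y in [3, 16]  -> 2 point(s)
  x = 12: RHS = 5, y in [9, 10]  -> 2 point(s)
  x = 13: RHS = 16, y in [4, 15]  -> 2 point(s)
  x = 16: RHS = 9, y in [3, 16]  -> 2 point(s)
  x = 17: RHS = 7, y in [8, 11]  -> 2 point(s)
Affine points: 17. Add the point at infinity: total = 18.

#E(F_19) = 18


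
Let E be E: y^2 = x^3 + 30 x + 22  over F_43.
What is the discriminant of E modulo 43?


4 a^3 + 27 b^2 = 4*30^3 + 27*22^2 = 108000 + 13068 = 121068
Delta = -16 * (121068) = -1937088
Delta mod 43 = 19

Delta = 19 (mod 43)


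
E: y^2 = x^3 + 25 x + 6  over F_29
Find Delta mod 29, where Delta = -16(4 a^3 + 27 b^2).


4 a^3 + 27 b^2 = 4*25^3 + 27*6^2 = 62500 + 972 = 63472
Delta = -16 * (63472) = -1015552
Delta mod 29 = 28

Delta = 28 (mod 29)


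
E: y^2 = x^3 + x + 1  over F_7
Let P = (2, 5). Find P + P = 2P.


Doubling: s = (3 x1^2 + a) / (2 y1)
s = (3*2^2 + 1) / (2*5) mod 7 = 2
x3 = s^2 - 2 x1 mod 7 = 2^2 - 2*2 = 0
y3 = s (x1 - x3) - y1 mod 7 = 2 * (2 - 0) - 5 = 6

2P = (0, 6)


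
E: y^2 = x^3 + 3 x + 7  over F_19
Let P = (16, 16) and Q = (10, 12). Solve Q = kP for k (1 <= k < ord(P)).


Enumerate multiples of P until we hit Q = (10, 12):
  1P = (16, 16)
  2P = (12, 2)
  3P = (8, 12)
  4P = (0, 11)
  5P = (10, 12)
Match found at i = 5.

k = 5


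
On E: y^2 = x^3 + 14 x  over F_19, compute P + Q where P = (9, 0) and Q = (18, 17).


P != Q, so use the chord formula.
s = (y2 - y1) / (x2 - x1) = (17) / (9) mod 19 = 4
x3 = s^2 - x1 - x2 mod 19 = 4^2 - 9 - 18 = 8
y3 = s (x1 - x3) - y1 mod 19 = 4 * (9 - 8) - 0 = 4

P + Q = (8, 4)


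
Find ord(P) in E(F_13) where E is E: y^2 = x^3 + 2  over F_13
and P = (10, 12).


Compute successive multiples of P until we hit O:
  1P = (10, 12)
  2P = (3, 4)
  3P = (9, 4)
  4P = (6, 7)
  5P = (1, 9)
  6P = (5, 7)
  7P = (12, 12)
  8P = (4, 1)
  ... (continuing to 19P)
  19P = O

ord(P) = 19


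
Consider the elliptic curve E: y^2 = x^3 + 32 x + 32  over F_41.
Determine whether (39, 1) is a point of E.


Check whether y^2 = x^3 + 32 x + 32 (mod 41) for (x, y) = (39, 1).
LHS: y^2 = 1^2 mod 41 = 1
RHS: x^3 + 32 x + 32 = 39^3 + 32*39 + 32 mod 41 = 1
LHS = RHS

Yes, on the curve


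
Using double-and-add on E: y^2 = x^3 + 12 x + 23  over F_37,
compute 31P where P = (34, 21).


k = 31 = 11111_2 (binary, LSB first: 11111)
Double-and-add from P = (34, 21):
  bit 0 = 1: acc = O + (34, 21) = (34, 21)
  bit 1 = 1: acc = (34, 21) + (18, 15) = (10, 25)
  bit 2 = 1: acc = (10, 25) + (29, 9) = (23, 21)
  bit 3 = 1: acc = (23, 21) + (17, 16) = (9, 3)
  bit 4 = 1: acc = (9, 3) + (24, 1) = (30, 22)

31P = (30, 22)


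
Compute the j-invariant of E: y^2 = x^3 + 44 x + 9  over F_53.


Delta = -16(4 a^3 + 27 b^2) mod 53 = 4
-1728 * (4 a)^3 = -1728 * (4*44)^3 mod 53 = 35
j = 35 * 4^(-1) mod 53 = 22

j = 22 (mod 53)


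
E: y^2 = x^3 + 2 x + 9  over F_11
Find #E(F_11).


For each x in F_11, count y with y^2 = x^3 + 2 x + 9 mod 11:
  x = 0: RHS = 9, y in [3, 8]  -> 2 point(s)
  x = 1: RHS = 1, y in [1, 10]  -> 2 point(s)
  x = 3: RHS = 9, y in [3, 8]  -> 2 point(s)
  x = 4: RHS = 4, y in [2, 9]  -> 2 point(s)
  x = 5: RHS = 1, y in [1, 10]  -> 2 point(s)
  x = 7: RHS = 3, y in [5, 6]  -> 2 point(s)
  x = 8: RHS = 9, y in [3, 8]  -> 2 point(s)
Affine points: 14. Add the point at infinity: total = 15.

#E(F_11) = 15


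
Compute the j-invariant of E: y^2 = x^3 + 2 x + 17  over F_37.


Delta = -16(4 a^3 + 27 b^2) mod 37 = 33
-1728 * (4 a)^3 = -1728 * (4*2)^3 mod 37 = 8
j = 8 * 33^(-1) mod 37 = 35

j = 35 (mod 37)


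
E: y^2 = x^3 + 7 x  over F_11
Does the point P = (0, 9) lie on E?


Check whether y^2 = x^3 + 7 x + 0 (mod 11) for (x, y) = (0, 9).
LHS: y^2 = 9^2 mod 11 = 4
RHS: x^3 + 7 x + 0 = 0^3 + 7*0 + 0 mod 11 = 0
LHS != RHS

No, not on the curve


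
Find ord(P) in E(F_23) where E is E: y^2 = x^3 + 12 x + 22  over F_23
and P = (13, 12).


Compute successive multiples of P until we hit O:
  1P = (13, 12)
  2P = (5, 0)
  3P = (13, 11)
  4P = O

ord(P) = 4


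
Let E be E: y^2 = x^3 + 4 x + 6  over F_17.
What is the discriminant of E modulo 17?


4 a^3 + 27 b^2 = 4*4^3 + 27*6^2 = 256 + 972 = 1228
Delta = -16 * (1228) = -19648
Delta mod 17 = 4

Delta = 4 (mod 17)


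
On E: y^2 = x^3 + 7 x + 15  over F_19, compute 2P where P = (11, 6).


Doubling: s = (3 x1^2 + a) / (2 y1)
s = (3*11^2 + 7) / (2*6) mod 19 = 15
x3 = s^2 - 2 x1 mod 19 = 15^2 - 2*11 = 13
y3 = s (x1 - x3) - y1 mod 19 = 15 * (11 - 13) - 6 = 2

2P = (13, 2)


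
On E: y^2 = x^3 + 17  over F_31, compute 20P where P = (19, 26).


k = 20 = 10100_2 (binary, LSB first: 00101)
Double-and-add from P = (19, 26):
  bit 0 = 0: acc unchanged = O
  bit 1 = 0: acc unchanged = O
  bit 2 = 1: acc = O + (8, 8) = (8, 8)
  bit 3 = 0: acc unchanged = (8, 8)
  bit 4 = 1: acc = (8, 8) + (6, 27) = (22, 1)

20P = (22, 1)


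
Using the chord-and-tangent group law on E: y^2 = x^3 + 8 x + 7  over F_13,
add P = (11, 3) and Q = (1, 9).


P != Q, so use the chord formula.
s = (y2 - y1) / (x2 - x1) = (6) / (3) mod 13 = 2
x3 = s^2 - x1 - x2 mod 13 = 2^2 - 11 - 1 = 5
y3 = s (x1 - x3) - y1 mod 13 = 2 * (11 - 5) - 3 = 9

P + Q = (5, 9)


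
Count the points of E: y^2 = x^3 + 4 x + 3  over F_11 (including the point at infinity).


For each x in F_11, count y with y^2 = x^3 + 4 x + 3 mod 11:
  x = 0: RHS = 3, y in [5, 6]  -> 2 point(s)
  x = 3: RHS = 9, y in [3, 8]  -> 2 point(s)
  x = 5: RHS = 5, y in [4, 7]  -> 2 point(s)
  x = 6: RHS = 1, y in [1, 10]  -> 2 point(s)
  x = 7: RHS = 0, y in [0]  -> 1 point(s)
  x = 9: RHS = 9, y in [3, 8]  -> 2 point(s)
  x = 10: RHS = 9, y in [3, 8]  -> 2 point(s)
Affine points: 13. Add the point at infinity: total = 14.

#E(F_11) = 14


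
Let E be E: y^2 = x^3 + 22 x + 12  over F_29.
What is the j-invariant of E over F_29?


Delta = -16(4 a^3 + 27 b^2) mod 29 = 25
-1728 * (4 a)^3 = -1728 * (4*22)^3 mod 29 = 12
j = 12 * 25^(-1) mod 29 = 26

j = 26 (mod 29)


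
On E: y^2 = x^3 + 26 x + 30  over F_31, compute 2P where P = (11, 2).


Doubling: s = (3 x1^2 + a) / (2 y1)
s = (3*11^2 + 26) / (2*2) mod 31 = 12
x3 = s^2 - 2 x1 mod 31 = 12^2 - 2*11 = 29
y3 = s (x1 - x3) - y1 mod 31 = 12 * (11 - 29) - 2 = 30

2P = (29, 30)


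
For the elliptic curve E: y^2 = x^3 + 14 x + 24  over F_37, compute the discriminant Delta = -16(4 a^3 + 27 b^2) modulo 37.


4 a^3 + 27 b^2 = 4*14^3 + 27*24^2 = 10976 + 15552 = 26528
Delta = -16 * (26528) = -424448
Delta mod 37 = 16

Delta = 16 (mod 37)


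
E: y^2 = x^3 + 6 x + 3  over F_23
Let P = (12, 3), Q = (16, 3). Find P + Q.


P != Q, so use the chord formula.
s = (y2 - y1) / (x2 - x1) = (0) / (4) mod 23 = 0
x3 = s^2 - x1 - x2 mod 23 = 0^2 - 12 - 16 = 18
y3 = s (x1 - x3) - y1 mod 23 = 0 * (12 - 18) - 3 = 20

P + Q = (18, 20)


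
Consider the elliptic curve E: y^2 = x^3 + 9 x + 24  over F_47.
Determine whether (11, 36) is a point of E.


Check whether y^2 = x^3 + 9 x + 24 (mod 47) for (x, y) = (11, 36).
LHS: y^2 = 36^2 mod 47 = 27
RHS: x^3 + 9 x + 24 = 11^3 + 9*11 + 24 mod 47 = 44
LHS != RHS

No, not on the curve


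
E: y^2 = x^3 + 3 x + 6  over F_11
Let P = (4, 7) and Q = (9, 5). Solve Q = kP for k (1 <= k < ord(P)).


Enumerate multiples of P until we hit Q = (9, 5):
  1P = (4, 7)
  2P = (6, 3)
  3P = (5, 6)
  4P = (3, 3)
  5P = (9, 6)
  6P = (2, 8)
  7P = (8, 6)
  8P = (8, 5)
  9P = (2, 3)
  10P = (9, 5)
Match found at i = 10.

k = 10


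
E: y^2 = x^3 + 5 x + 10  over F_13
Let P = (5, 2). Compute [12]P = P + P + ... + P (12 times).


k = 12 = 1100_2 (binary, LSB first: 0011)
Double-and-add from P = (5, 2):
  bit 0 = 0: acc unchanged = O
  bit 1 = 0: acc unchanged = O
  bit 2 = 1: acc = O + (12, 11) = (12, 11)
  bit 3 = 1: acc = (12, 11) + (6, 3) = (4, 4)

12P = (4, 4)


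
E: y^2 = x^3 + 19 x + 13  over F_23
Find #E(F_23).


For each x in F_23, count y with y^2 = x^3 + 19 x + 13 mod 23:
  x = 0: RHS = 13, y in [6, 17]  -> 2 point(s)
  x = 2: RHS = 13, y in [6, 17]  -> 2 point(s)
  x = 5: RHS = 3, y in [7, 16]  -> 2 point(s)
  x = 7: RHS = 6, y in [11, 12]  -> 2 point(s)
  x = 9: RHS = 16, y in [4, 19]  -> 2 point(s)
  x = 11: RHS = 12, y in [9, 14]  -> 2 point(s)
  x = 15: RHS = 16, y in [4, 19]  -> 2 point(s)
  x = 18: RHS = 0, y in [0]  -> 1 point(s)
  x = 21: RHS = 13, y in [6, 17]  -> 2 point(s)
  x = 22: RHS = 16, y in [4, 19]  -> 2 point(s)
Affine points: 19. Add the point at infinity: total = 20.

#E(F_23) = 20


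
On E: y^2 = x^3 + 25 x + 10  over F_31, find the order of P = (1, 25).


Compute successive multiples of P until we hit O:
  1P = (1, 25)
  2P = (0, 14)
  3P = (27, 30)
  4P = (4, 9)
  5P = (20, 4)
  6P = (15, 28)
  7P = (19, 11)
  8P = (25, 4)
  ... (continuing to 42P)
  42P = O

ord(P) = 42


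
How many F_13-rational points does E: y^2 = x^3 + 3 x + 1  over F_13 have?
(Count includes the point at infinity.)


For each x in F_13, count y with y^2 = x^3 + 3 x + 1 mod 13:
  x = 0: RHS = 1, y in [1, 12]  -> 2 point(s)
  x = 4: RHS = 12, y in [5, 8]  -> 2 point(s)
  x = 6: RHS = 1, y in [1, 12]  -> 2 point(s)
  x = 7: RHS = 1, y in [1, 12]  -> 2 point(s)
  x = 8: RHS = 4, y in [2, 11]  -> 2 point(s)
  x = 9: RHS = 3, y in [4, 9]  -> 2 point(s)
  x = 10: RHS = 4, y in [2, 11]  -> 2 point(s)
  x = 11: RHS = 0, y in [0]  -> 1 point(s)
  x = 12: RHS = 10, y in [6, 7]  -> 2 point(s)
Affine points: 17. Add the point at infinity: total = 18.

#E(F_13) = 18


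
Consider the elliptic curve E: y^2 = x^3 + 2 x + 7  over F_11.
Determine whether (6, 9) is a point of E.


Check whether y^2 = x^3 + 2 x + 7 (mod 11) for (x, y) = (6, 9).
LHS: y^2 = 9^2 mod 11 = 4
RHS: x^3 + 2 x + 7 = 6^3 + 2*6 + 7 mod 11 = 4
LHS = RHS

Yes, on the curve


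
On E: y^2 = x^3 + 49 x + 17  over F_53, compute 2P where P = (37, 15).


Doubling: s = (3 x1^2 + a) / (2 y1)
s = (3*37^2 + 49) / (2*15) mod 53 = 29
x3 = s^2 - 2 x1 mod 53 = 29^2 - 2*37 = 25
y3 = s (x1 - x3) - y1 mod 53 = 29 * (37 - 25) - 15 = 15

2P = (25, 15)


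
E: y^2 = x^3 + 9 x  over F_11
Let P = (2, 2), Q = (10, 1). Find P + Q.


P != Q, so use the chord formula.
s = (y2 - y1) / (x2 - x1) = (10) / (8) mod 11 = 4
x3 = s^2 - x1 - x2 mod 11 = 4^2 - 2 - 10 = 4
y3 = s (x1 - x3) - y1 mod 11 = 4 * (2 - 4) - 2 = 1

P + Q = (4, 1)


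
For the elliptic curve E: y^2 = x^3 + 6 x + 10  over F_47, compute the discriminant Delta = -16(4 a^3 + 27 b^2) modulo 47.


4 a^3 + 27 b^2 = 4*6^3 + 27*10^2 = 864 + 2700 = 3564
Delta = -16 * (3564) = -57024
Delta mod 47 = 34

Delta = 34 (mod 47)


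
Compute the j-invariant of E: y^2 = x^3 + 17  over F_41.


Delta = -16(4 a^3 + 27 b^2) mod 41 = 38
-1728 * (4 a)^3 = -1728 * (4*0)^3 mod 41 = 0
j = 0 * 38^(-1) mod 41 = 0

j = 0 (mod 41)


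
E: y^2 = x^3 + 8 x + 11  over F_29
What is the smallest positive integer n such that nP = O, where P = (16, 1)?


Compute successive multiples of P until we hit O:
  1P = (16, 1)
  2P = (2, 8)
  3P = (4, 22)
  4P = (3, 27)
  5P = (14, 24)
  6P = (8, 23)
  7P = (18, 19)
  8P = (18, 10)
  ... (continuing to 15P)
  15P = O

ord(P) = 15


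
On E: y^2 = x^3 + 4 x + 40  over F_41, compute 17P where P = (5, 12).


k = 17 = 10001_2 (binary, LSB first: 10001)
Double-and-add from P = (5, 12):
  bit 0 = 1: acc = O + (5, 12) = (5, 12)
  bit 1 = 0: acc unchanged = (5, 12)
  bit 2 = 0: acc unchanged = (5, 12)
  bit 3 = 0: acc unchanged = (5, 12)
  bit 4 = 1: acc = (5, 12) + (30, 10) = (31, 36)

17P = (31, 36)


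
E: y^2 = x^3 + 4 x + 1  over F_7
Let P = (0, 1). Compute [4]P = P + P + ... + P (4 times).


k = 4 = 100_2 (binary, LSB first: 001)
Double-and-add from P = (0, 1):
  bit 0 = 0: acc unchanged = O
  bit 1 = 0: acc unchanged = O
  bit 2 = 1: acc = O + (0, 6) = (0, 6)

4P = (0, 6)


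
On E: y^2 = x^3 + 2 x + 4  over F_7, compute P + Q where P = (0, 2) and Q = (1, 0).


P != Q, so use the chord formula.
s = (y2 - y1) / (x2 - x1) = (5) / (1) mod 7 = 5
x3 = s^2 - x1 - x2 mod 7 = 5^2 - 0 - 1 = 3
y3 = s (x1 - x3) - y1 mod 7 = 5 * (0 - 3) - 2 = 4

P + Q = (3, 4)


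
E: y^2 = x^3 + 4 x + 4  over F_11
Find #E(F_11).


For each x in F_11, count y with y^2 = x^3 + 4 x + 4 mod 11:
  x = 0: RHS = 4, y in [2, 9]  -> 2 point(s)
  x = 1: RHS = 9, y in [3, 8]  -> 2 point(s)
  x = 2: RHS = 9, y in [3, 8]  -> 2 point(s)
  x = 7: RHS = 1, y in [1, 10]  -> 2 point(s)
  x = 8: RHS = 9, y in [3, 8]  -> 2 point(s)
Affine points: 10. Add the point at infinity: total = 11.

#E(F_11) = 11


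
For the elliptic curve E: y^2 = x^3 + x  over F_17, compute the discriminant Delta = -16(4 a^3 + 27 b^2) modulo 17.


4 a^3 + 27 b^2 = 4*1^3 + 27*0^2 = 4 + 0 = 4
Delta = -16 * (4) = -64
Delta mod 17 = 4

Delta = 4 (mod 17)


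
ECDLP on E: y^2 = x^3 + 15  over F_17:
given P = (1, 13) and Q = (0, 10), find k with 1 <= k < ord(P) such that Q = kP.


Enumerate multiples of P until we hit Q = (0, 10):
  1P = (1, 13)
  2P = (0, 10)
Match found at i = 2.

k = 2


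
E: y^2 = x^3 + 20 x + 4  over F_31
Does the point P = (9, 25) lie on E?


Check whether y^2 = x^3 + 20 x + 4 (mod 31) for (x, y) = (9, 25).
LHS: y^2 = 25^2 mod 31 = 5
RHS: x^3 + 20 x + 4 = 9^3 + 20*9 + 4 mod 31 = 14
LHS != RHS

No, not on the curve


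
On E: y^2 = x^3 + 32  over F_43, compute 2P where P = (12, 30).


Doubling: s = (3 x1^2 + a) / (2 y1)
s = (3*12^2 + 0) / (2*30) mod 43 = 33
x3 = s^2 - 2 x1 mod 43 = 33^2 - 2*12 = 33
y3 = s (x1 - x3) - y1 mod 43 = 33 * (12 - 33) - 30 = 8

2P = (33, 8)


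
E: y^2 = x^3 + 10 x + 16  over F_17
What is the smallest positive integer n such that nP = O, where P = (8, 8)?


Compute successive multiples of P until we hit O:
  1P = (8, 8)
  2P = (5, 15)
  3P = (0, 13)
  4P = (7, 2)
  5P = (4, 16)
  6P = (9, 11)
  7P = (9, 6)
  8P = (4, 1)
  ... (continuing to 13P)
  13P = O

ord(P) = 13


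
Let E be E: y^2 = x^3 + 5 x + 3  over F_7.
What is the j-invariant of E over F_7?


Delta = -16(4 a^3 + 27 b^2) mod 7 = 5
-1728 * (4 a)^3 = -1728 * (4*5)^3 mod 7 = 6
j = 6 * 5^(-1) mod 7 = 4

j = 4 (mod 7)


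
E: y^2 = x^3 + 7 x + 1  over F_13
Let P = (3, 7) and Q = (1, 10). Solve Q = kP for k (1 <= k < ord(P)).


Enumerate multiples of P until we hit Q = (1, 10):
  1P = (3, 7)
  2P = (6, 8)
  3P = (7, 9)
  4P = (0, 1)
  5P = (1, 10)
Match found at i = 5.

k = 5


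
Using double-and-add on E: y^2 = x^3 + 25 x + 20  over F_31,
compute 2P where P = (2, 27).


k = 2 = 10_2 (binary, LSB first: 01)
Double-and-add from P = (2, 27):
  bit 0 = 0: acc unchanged = O
  bit 1 = 1: acc = O + (14, 13) = (14, 13)

2P = (14, 13)


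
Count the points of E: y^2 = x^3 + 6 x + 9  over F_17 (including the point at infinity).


For each x in F_17, count y with y^2 = x^3 + 6 x + 9 mod 17:
  x = 0: RHS = 9, y in [3, 14]  -> 2 point(s)
  x = 1: RHS = 16, y in [4, 13]  -> 2 point(s)
  x = 8: RHS = 8, y in [5, 12]  -> 2 point(s)
  x = 10: RHS = 15, y in [7, 10]  -> 2 point(s)
  x = 14: RHS = 15, y in [7, 10]  -> 2 point(s)
  x = 16: RHS = 2, y in [6, 11]  -> 2 point(s)
Affine points: 12. Add the point at infinity: total = 13.

#E(F_17) = 13


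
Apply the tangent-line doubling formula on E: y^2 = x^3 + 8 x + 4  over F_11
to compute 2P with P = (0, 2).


Doubling: s = (3 x1^2 + a) / (2 y1)
s = (3*0^2 + 8) / (2*2) mod 11 = 2
x3 = s^2 - 2 x1 mod 11 = 2^2 - 2*0 = 4
y3 = s (x1 - x3) - y1 mod 11 = 2 * (0 - 4) - 2 = 1

2P = (4, 1)


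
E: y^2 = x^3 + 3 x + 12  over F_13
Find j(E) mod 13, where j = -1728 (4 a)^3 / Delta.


Delta = -16(4 a^3 + 27 b^2) mod 13 = 11
-1728 * (4 a)^3 = -1728 * (4*3)^3 mod 13 = 12
j = 12 * 11^(-1) mod 13 = 7

j = 7 (mod 13)


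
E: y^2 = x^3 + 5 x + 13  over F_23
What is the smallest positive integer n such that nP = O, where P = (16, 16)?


Compute successive multiples of P until we hit O:
  1P = (16, 16)
  2P = (15, 6)
  3P = (0, 6)
  4P = (2, 10)
  5P = (8, 17)
  6P = (8, 6)
  7P = (2, 13)
  8P = (0, 17)
  ... (continuing to 11P)
  11P = O

ord(P) = 11


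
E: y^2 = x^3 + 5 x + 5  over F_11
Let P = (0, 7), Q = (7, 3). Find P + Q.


P != Q, so use the chord formula.
s = (y2 - y1) / (x2 - x1) = (7) / (7) mod 11 = 1
x3 = s^2 - x1 - x2 mod 11 = 1^2 - 0 - 7 = 5
y3 = s (x1 - x3) - y1 mod 11 = 1 * (0 - 5) - 7 = 10

P + Q = (5, 10)


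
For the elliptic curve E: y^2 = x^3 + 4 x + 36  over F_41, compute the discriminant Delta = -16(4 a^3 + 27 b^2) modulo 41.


4 a^3 + 27 b^2 = 4*4^3 + 27*36^2 = 256 + 34992 = 35248
Delta = -16 * (35248) = -563968
Delta mod 41 = 28

Delta = 28 (mod 41)


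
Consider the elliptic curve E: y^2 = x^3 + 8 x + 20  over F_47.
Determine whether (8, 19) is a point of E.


Check whether y^2 = x^3 + 8 x + 20 (mod 47) for (x, y) = (8, 19).
LHS: y^2 = 19^2 mod 47 = 32
RHS: x^3 + 8 x + 20 = 8^3 + 8*8 + 20 mod 47 = 32
LHS = RHS

Yes, on the curve


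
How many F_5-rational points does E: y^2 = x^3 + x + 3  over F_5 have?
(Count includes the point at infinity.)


For each x in F_5, count y with y^2 = x^3 + 1 x + 3 mod 5:
  x = 1: RHS = 0, y in [0]  -> 1 point(s)
  x = 4: RHS = 1, y in [1, 4]  -> 2 point(s)
Affine points: 3. Add the point at infinity: total = 4.

#E(F_5) = 4


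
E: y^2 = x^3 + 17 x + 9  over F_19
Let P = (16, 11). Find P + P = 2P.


Doubling: s = (3 x1^2 + a) / (2 y1)
s = (3*16^2 + 17) / (2*11) mod 19 = 2
x3 = s^2 - 2 x1 mod 19 = 2^2 - 2*16 = 10
y3 = s (x1 - x3) - y1 mod 19 = 2 * (16 - 10) - 11 = 1

2P = (10, 1)


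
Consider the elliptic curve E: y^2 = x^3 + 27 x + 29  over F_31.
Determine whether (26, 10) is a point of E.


Check whether y^2 = x^3 + 27 x + 29 (mod 31) for (x, y) = (26, 10).
LHS: y^2 = 10^2 mod 31 = 7
RHS: x^3 + 27 x + 29 = 26^3 + 27*26 + 29 mod 31 = 17
LHS != RHS

No, not on the curve


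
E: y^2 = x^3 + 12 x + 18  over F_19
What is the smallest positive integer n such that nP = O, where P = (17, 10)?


Compute successive multiples of P until we hit O:
  1P = (17, 10)
  2P = (10, 6)
  3P = (9, 0)
  4P = (10, 13)
  5P = (17, 9)
  6P = O

ord(P) = 6


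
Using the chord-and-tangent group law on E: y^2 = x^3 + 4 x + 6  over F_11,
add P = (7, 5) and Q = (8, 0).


P != Q, so use the chord formula.
s = (y2 - y1) / (x2 - x1) = (6) / (1) mod 11 = 6
x3 = s^2 - x1 - x2 mod 11 = 6^2 - 7 - 8 = 10
y3 = s (x1 - x3) - y1 mod 11 = 6 * (7 - 10) - 5 = 10

P + Q = (10, 10)


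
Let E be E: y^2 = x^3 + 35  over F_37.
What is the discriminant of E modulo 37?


4 a^3 + 27 b^2 = 4*0^3 + 27*35^2 = 0 + 33075 = 33075
Delta = -16 * (33075) = -529200
Delta mod 37 = 11

Delta = 11 (mod 37)


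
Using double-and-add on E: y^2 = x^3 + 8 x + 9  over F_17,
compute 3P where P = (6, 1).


k = 3 = 11_2 (binary, LSB first: 11)
Double-and-add from P = (6, 1):
  bit 0 = 1: acc = O + (6, 1) = (6, 1)
  bit 1 = 1: acc = (6, 1) + (3, 3) = (16, 0)

3P = (16, 0)


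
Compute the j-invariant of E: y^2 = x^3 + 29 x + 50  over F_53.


Delta = -16(4 a^3 + 27 b^2) mod 53 = 41
-1728 * (4 a)^3 = -1728 * (4*29)^3 mod 53 = 12
j = 12 * 41^(-1) mod 53 = 52

j = 52 (mod 53)


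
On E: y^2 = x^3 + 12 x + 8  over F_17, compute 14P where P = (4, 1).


k = 14 = 1110_2 (binary, LSB first: 0111)
Double-and-add from P = (4, 1):
  bit 0 = 0: acc unchanged = O
  bit 1 = 1: acc = O + (8, 15) = (8, 15)
  bit 2 = 1: acc = (8, 15) + (1, 2) = (0, 12)
  bit 3 = 1: acc = (0, 12) + (11, 3) = (4, 16)

14P = (4, 16)


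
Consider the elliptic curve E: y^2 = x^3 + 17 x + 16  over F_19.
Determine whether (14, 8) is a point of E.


Check whether y^2 = x^3 + 17 x + 16 (mod 19) for (x, y) = (14, 8).
LHS: y^2 = 8^2 mod 19 = 7
RHS: x^3 + 17 x + 16 = 14^3 + 17*14 + 16 mod 19 = 15
LHS != RHS

No, not on the curve


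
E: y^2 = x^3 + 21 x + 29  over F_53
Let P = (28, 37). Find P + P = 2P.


Doubling: s = (3 x1^2 + a) / (2 y1)
s = (3*28^2 + 21) / (2*37) mod 53 = 7
x3 = s^2 - 2 x1 mod 53 = 7^2 - 2*28 = 46
y3 = s (x1 - x3) - y1 mod 53 = 7 * (28 - 46) - 37 = 49

2P = (46, 49)


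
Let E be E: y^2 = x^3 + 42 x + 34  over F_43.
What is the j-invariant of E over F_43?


Delta = -16(4 a^3 + 27 b^2) mod 43 = 31
-1728 * (4 a)^3 = -1728 * (4*42)^3 mod 43 = 39
j = 39 * 31^(-1) mod 43 = 29

j = 29 (mod 43)


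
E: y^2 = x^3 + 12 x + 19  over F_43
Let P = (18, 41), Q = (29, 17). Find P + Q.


P != Q, so use the chord formula.
s = (y2 - y1) / (x2 - x1) = (19) / (11) mod 43 = 33
x3 = s^2 - x1 - x2 mod 43 = 33^2 - 18 - 29 = 10
y3 = s (x1 - x3) - y1 mod 43 = 33 * (18 - 10) - 41 = 8

P + Q = (10, 8)


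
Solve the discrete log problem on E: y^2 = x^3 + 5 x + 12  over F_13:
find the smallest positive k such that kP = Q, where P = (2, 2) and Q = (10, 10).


Enumerate multiples of P until we hit Q = (10, 10):
  1P = (2, 2)
  2P = (10, 3)
  3P = (0, 8)
  4P = (7, 0)
  5P = (0, 5)
  6P = (10, 10)
Match found at i = 6.

k = 6


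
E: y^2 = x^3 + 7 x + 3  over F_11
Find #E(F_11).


For each x in F_11, count y with y^2 = x^3 + 7 x + 3 mod 11:
  x = 0: RHS = 3, y in [5, 6]  -> 2 point(s)
  x = 1: RHS = 0, y in [0]  -> 1 point(s)
  x = 2: RHS = 3, y in [5, 6]  -> 2 point(s)
  x = 5: RHS = 9, y in [3, 8]  -> 2 point(s)
  x = 9: RHS = 3, y in [5, 6]  -> 2 point(s)
Affine points: 9. Add the point at infinity: total = 10.

#E(F_11) = 10


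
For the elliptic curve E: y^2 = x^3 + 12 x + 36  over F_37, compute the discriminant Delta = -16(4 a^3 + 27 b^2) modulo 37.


4 a^3 + 27 b^2 = 4*12^3 + 27*36^2 = 6912 + 34992 = 41904
Delta = -16 * (41904) = -670464
Delta mod 37 = 13

Delta = 13 (mod 37)


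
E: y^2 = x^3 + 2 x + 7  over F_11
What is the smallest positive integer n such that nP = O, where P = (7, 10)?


Compute successive multiples of P until we hit O:
  1P = (7, 10)
  2P = (6, 9)
  3P = (10, 9)
  4P = (10, 2)
  5P = (6, 2)
  6P = (7, 1)
  7P = O

ord(P) = 7


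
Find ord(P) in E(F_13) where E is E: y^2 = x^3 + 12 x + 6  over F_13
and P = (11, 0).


Compute successive multiples of P until we hit O:
  1P = (11, 0)
  2P = O

ord(P) = 2


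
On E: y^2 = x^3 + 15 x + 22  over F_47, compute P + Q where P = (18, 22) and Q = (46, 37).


P != Q, so use the chord formula.
s = (y2 - y1) / (x2 - x1) = (15) / (28) mod 47 = 19
x3 = s^2 - x1 - x2 mod 47 = 19^2 - 18 - 46 = 15
y3 = s (x1 - x3) - y1 mod 47 = 19 * (18 - 15) - 22 = 35

P + Q = (15, 35)


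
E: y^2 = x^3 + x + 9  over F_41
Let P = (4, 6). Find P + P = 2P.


Doubling: s = (3 x1^2 + a) / (2 y1)
s = (3*4^2 + 1) / (2*6) mod 41 = 28
x3 = s^2 - 2 x1 mod 41 = 28^2 - 2*4 = 38
y3 = s (x1 - x3) - y1 mod 41 = 28 * (4 - 38) - 6 = 26

2P = (38, 26)


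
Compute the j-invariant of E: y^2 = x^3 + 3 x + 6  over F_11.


Delta = -16(4 a^3 + 27 b^2) mod 11 = 1
-1728 * (4 a)^3 = -1728 * (4*3)^3 mod 11 = 10
j = 10 * 1^(-1) mod 11 = 10

j = 10 (mod 11)


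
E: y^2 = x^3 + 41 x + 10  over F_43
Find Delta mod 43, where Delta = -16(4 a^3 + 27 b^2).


4 a^3 + 27 b^2 = 4*41^3 + 27*10^2 = 275684 + 2700 = 278384
Delta = -16 * (278384) = -4454144
Delta mod 43 = 11

Delta = 11 (mod 43)


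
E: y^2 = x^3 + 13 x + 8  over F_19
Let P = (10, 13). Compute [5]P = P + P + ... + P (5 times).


k = 5 = 101_2 (binary, LSB first: 101)
Double-and-add from P = (10, 13):
  bit 0 = 1: acc = O + (10, 13) = (10, 13)
  bit 1 = 0: acc unchanged = (10, 13)
  bit 2 = 1: acc = (10, 13) + (15, 14) = (10, 6)

5P = (10, 6)


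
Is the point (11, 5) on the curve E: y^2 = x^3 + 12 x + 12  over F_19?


Check whether y^2 = x^3 + 12 x + 12 (mod 19) for (x, y) = (11, 5).
LHS: y^2 = 5^2 mod 19 = 6
RHS: x^3 + 12 x + 12 = 11^3 + 12*11 + 12 mod 19 = 12
LHS != RHS

No, not on the curve


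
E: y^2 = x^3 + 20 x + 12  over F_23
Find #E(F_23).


For each x in F_23, count y with y^2 = x^3 + 20 x + 12 mod 23:
  x = 0: RHS = 12, y in [9, 14]  -> 2 point(s)
  x = 4: RHS = 18, y in [8, 15]  -> 2 point(s)
  x = 6: RHS = 3, y in [7, 16]  -> 2 point(s)
  x = 7: RHS = 12, y in [9, 14]  -> 2 point(s)
  x = 9: RHS = 1, y in [1, 22]  -> 2 point(s)
  x = 10: RHS = 16, y in [4, 19]  -> 2 point(s)
  x = 12: RHS = 2, y in [5, 18]  -> 2 point(s)
  x = 13: RHS = 8, y in [10, 13]  -> 2 point(s)
  x = 14: RHS = 0, y in [0]  -> 1 point(s)
  x = 16: RHS = 12, y in [9, 14]  -> 2 point(s)
  x = 19: RHS = 6, y in [11, 12]  -> 2 point(s)
Affine points: 21. Add the point at infinity: total = 22.

#E(F_23) = 22


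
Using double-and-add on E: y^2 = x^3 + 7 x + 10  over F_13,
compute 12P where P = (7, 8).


k = 12 = 1100_2 (binary, LSB first: 0011)
Double-and-add from P = (7, 8):
  bit 0 = 0: acc unchanged = O
  bit 1 = 0: acc unchanged = O
  bit 2 = 1: acc = O + (0, 7) = (0, 7)
  bit 3 = 1: acc = (0, 7) + (10, 1) = (7, 5)

12P = (7, 5)


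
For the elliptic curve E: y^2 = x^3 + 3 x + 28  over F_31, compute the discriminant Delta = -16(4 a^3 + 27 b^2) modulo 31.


4 a^3 + 27 b^2 = 4*3^3 + 27*28^2 = 108 + 21168 = 21276
Delta = -16 * (21276) = -340416
Delta mod 31 = 26

Delta = 26 (mod 31)


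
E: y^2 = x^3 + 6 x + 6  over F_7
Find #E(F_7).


For each x in F_7, count y with y^2 = x^3 + 6 x + 6 mod 7:
  x = 3: RHS = 2, y in [3, 4]  -> 2 point(s)
  x = 5: RHS = 0, y in [0]  -> 1 point(s)
Affine points: 3. Add the point at infinity: total = 4.

#E(F_7) = 4


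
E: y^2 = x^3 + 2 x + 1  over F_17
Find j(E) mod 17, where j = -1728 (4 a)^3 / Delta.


Delta = -16(4 a^3 + 27 b^2) mod 17 = 8
-1728 * (4 a)^3 = -1728 * (4*2)^3 mod 17 = 12
j = 12 * 8^(-1) mod 17 = 10

j = 10 (mod 17)


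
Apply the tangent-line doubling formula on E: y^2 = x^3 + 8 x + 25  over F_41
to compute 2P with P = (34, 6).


Doubling: s = (3 x1^2 + a) / (2 y1)
s = (3*34^2 + 8) / (2*6) mod 41 = 30
x3 = s^2 - 2 x1 mod 41 = 30^2 - 2*34 = 12
y3 = s (x1 - x3) - y1 mod 41 = 30 * (34 - 12) - 6 = 39

2P = (12, 39)


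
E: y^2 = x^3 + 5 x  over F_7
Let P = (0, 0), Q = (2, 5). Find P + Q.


P != Q, so use the chord formula.
s = (y2 - y1) / (x2 - x1) = (5) / (2) mod 7 = 6
x3 = s^2 - x1 - x2 mod 7 = 6^2 - 0 - 2 = 6
y3 = s (x1 - x3) - y1 mod 7 = 6 * (0 - 6) - 0 = 6

P + Q = (6, 6)


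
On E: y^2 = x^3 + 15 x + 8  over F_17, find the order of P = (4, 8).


Compute successive multiples of P until we hit O:
  1P = (4, 8)
  2P = (0, 12)
  3P = (14, 2)
  4P = (15, 2)
  5P = (16, 14)
  6P = (10, 6)
  7P = (5, 15)
  8P = (6, 12)
  ... (continuing to 19P)
  19P = O

ord(P) = 19


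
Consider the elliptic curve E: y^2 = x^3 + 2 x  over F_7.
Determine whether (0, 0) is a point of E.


Check whether y^2 = x^3 + 2 x + 0 (mod 7) for (x, y) = (0, 0).
LHS: y^2 = 0^2 mod 7 = 0
RHS: x^3 + 2 x + 0 = 0^3 + 2*0 + 0 mod 7 = 0
LHS = RHS

Yes, on the curve


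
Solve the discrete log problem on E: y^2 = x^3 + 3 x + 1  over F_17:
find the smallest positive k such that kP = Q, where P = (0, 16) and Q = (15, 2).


Enumerate multiples of P until we hit Q = (15, 2):
  1P = (0, 16)
  2P = (15, 15)
  3P = (15, 2)
Match found at i = 3.

k = 3


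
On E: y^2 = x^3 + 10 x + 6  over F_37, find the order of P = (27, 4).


Compute successive multiples of P until we hit O:
  1P = (27, 4)
  2P = (30, 0)
  3P = (27, 33)
  4P = O

ord(P) = 4


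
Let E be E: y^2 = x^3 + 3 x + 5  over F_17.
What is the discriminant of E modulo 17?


4 a^3 + 27 b^2 = 4*3^3 + 27*5^2 = 108 + 675 = 783
Delta = -16 * (783) = -12528
Delta mod 17 = 1

Delta = 1 (mod 17)
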